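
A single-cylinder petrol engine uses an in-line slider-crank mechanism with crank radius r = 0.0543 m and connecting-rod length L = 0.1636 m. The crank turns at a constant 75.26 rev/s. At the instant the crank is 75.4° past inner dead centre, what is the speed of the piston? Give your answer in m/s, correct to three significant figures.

27.0

ω = 2π·75.3 = 472.9 rad/s
For an in-line slider-crank, x = r cosθ + √(L² − r² sin²θ), so v = −rω sinθ·[1 + r cosθ/√(L² − r² sin²θ)].
With r = 0.0543 m, L = 0.1636 m, θ = 75.4°: √(L² − r² sin²θ) = 0.15493 m.
v = −0.0543·472.9·0.96771·[1 + 0.0543·0.25207/0.15493] = -27.043 m/s.
|v| = 27.043 m/s.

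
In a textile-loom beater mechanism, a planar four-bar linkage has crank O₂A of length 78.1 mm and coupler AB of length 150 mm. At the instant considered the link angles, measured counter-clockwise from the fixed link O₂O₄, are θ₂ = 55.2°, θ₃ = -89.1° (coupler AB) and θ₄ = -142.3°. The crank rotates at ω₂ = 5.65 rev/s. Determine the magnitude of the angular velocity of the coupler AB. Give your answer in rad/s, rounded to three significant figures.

6.94

ω₂ = 35.5 rad/s (from 5.65 rev/s).
Differentiating the loop-closure r₂e^{iθ₂}+r₃e^{iθ₃}=r₁+r₄e^{iθ₄} gives r₂ω₂e^{iθ₂}+r₃ω₃e^{iθ₃}=r₄ω₄e^{iθ₄}.
Eliminating the other unknown: ω₃ = r₂ω₂ sin(θ₄−θ₂) / [r₃ sin(θ₃−θ₄)].
Numerator sine = +0.30071; denominator sine = +0.80073.
Result = 0.0781·35.5·(+0.30071) / (0.15·(+0.80073)) = +6.9413 rad/s; magnitude 6.9413 rad/s.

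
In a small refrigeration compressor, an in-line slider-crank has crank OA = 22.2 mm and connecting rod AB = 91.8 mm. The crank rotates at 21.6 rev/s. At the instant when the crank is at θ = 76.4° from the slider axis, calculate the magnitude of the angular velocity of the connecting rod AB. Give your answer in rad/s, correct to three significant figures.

7.94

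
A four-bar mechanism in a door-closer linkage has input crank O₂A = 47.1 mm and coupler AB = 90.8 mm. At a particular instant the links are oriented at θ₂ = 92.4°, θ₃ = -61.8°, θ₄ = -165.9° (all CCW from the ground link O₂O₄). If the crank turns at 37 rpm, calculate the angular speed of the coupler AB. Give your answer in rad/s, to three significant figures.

2.03

ω₂ = 3.875 rad/s (from 37 rpm).
Differentiating the loop-closure r₂e^{iθ₂}+r₃e^{iθ₃}=r₁+r₄e^{iθ₄} gives r₂ω₂e^{iθ₂}+r₃ω₃e^{iθ₃}=r₄ω₄e^{iθ₄}.
Eliminating the other unknown: ω₃ = r₂ω₂ sin(θ₄−θ₂) / [r₃ sin(θ₃−θ₄)].
Numerator sine = +0.97922; denominator sine = +0.96987.
Result = 0.0471·3.875·(+0.97922) / (0.0908·(+0.96987)) = +2.0292 rad/s; magnitude 2.0292 rad/s.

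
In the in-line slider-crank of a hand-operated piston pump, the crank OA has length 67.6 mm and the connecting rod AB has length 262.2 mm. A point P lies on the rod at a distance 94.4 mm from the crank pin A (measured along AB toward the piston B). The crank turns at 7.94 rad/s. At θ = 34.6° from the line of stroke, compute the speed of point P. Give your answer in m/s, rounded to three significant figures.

0.433

ω = 7.94 rad/s.  Crank-pin speed |V_A| = rω = 0.53674 m/s, perpendicular to OA.
Rod angle: sinφ = −(r/L) sinθ ⇒ φ = -8.418°; ω_rod = −rω cosθ/√(L²−r²sin²θ) = -1.7034 rad/s.
V_P = V_A + ω_rod × AP, with AP = 0.0944 m along the rod.
Components: V_Px = −rω sinθ − a·ω_rod·sinφ = -0.32833 m/s;  V_Py = rω cosθ + a·ω_rod·cosφ = +0.28275 m/s.
|V_P| = √(V_Px² + V_Py²) = 0.4333 m/s.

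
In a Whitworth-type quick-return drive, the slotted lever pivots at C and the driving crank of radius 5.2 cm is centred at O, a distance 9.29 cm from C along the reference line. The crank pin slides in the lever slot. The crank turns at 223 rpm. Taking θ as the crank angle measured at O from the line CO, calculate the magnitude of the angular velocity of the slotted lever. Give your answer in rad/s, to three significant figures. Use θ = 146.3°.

ω = 23.35 rad/s (from 223 rpm).
Crank pin A relative to C: A = (d + r cosθ, r sinθ); lever angle φ = atan2(r sinθ, d + r cosθ).
Differentiating tanφ: φ̇ = rω(d cosθ + r)/(d² + r² + 2dr cosθ).
d² + r² + 2dr cosθ = |CA|² = 0.0032964 m²;  d cosθ + r = -0.025289 m.
|ω_lever| = |0.052·23.35·-0.025289| / 0.0032964 = 9.3158 rad/s.

9.32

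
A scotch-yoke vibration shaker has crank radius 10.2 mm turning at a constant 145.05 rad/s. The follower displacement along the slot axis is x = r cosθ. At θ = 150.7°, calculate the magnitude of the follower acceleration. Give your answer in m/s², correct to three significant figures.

ω = 145.1 rad/s
x = r cosθ ⇒ ẍ = −rω² cosθ (ω constant).
|a| = rω²|cosθ| = 0.0102·(145.1)²·|cos 150.7°| = 187.15 m/s².

187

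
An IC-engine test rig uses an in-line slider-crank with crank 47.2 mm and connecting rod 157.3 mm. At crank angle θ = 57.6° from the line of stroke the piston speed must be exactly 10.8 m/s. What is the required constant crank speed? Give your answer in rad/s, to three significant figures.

232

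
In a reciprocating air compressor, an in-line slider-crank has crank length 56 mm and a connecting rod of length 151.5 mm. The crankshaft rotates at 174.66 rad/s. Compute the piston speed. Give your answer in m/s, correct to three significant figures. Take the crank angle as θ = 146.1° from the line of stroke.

3.74

ω = 174.7 rad/s
For an in-line slider-crank, x = r cosθ + √(L² − r² sin²θ), so v = −rω sinθ·[1 + r cosθ/√(L² − r² sin²θ)].
With r = 0.056 m, L = 0.1515 m, θ = 146.1°: √(L² − r² sin²θ) = 0.14825 m.
v = −0.056·174.7·0.55775·[1 + 0.056·-0.83001/0.14825] = -3.7448 m/s.
|v| = 3.7448 m/s.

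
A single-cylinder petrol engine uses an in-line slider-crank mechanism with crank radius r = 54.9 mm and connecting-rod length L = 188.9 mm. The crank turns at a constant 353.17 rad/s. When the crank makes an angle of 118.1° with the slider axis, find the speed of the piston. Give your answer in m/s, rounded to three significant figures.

14.7

ω = 353.2 rad/s
For an in-line slider-crank, x = r cosθ + √(L² − r² sin²θ), so v = −rω sinθ·[1 + r cosθ/√(L² − r² sin²θ)].
With r = 0.0549 m, L = 0.1889 m, θ = 118.1°: √(L² − r² sin²θ) = 0.18259 m.
v = −0.0549·353.2·0.88213·[1 + 0.0549·-0.47101/0.18259] = -14.681 m/s.
|v| = 14.681 m/s.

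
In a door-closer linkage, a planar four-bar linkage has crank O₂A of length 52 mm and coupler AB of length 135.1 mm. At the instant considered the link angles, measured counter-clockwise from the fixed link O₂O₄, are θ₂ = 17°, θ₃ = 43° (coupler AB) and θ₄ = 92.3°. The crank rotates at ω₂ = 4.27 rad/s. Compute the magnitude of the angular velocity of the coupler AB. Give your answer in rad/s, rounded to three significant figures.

2.10

ω₂ = 4.27 rad/s
Differentiating the loop-closure r₂e^{iθ₂}+r₃e^{iθ₃}=r₁+r₄e^{iθ₄} gives r₂ω₂e^{iθ₂}+r₃ω₃e^{iθ₃}=r₄ω₄e^{iθ₄}.
Eliminating the other unknown: ω₃ = r₂ω₂ sin(θ₄−θ₂) / [r₃ sin(θ₃−θ₄)].
Numerator sine = +0.96727; denominator sine = -0.75813.
Result = 0.052·4.27·(+0.96727) / (0.1351·(-0.75813)) = -2.0969 rad/s; magnitude 2.0969 rad/s.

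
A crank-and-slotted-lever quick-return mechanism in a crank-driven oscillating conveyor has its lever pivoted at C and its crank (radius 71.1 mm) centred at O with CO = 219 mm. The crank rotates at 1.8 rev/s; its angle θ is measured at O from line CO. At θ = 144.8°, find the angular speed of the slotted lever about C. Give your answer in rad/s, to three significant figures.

ω = 11.31 rad/s (from 1.8 rev/s).
Crank pin A relative to C: A = (d + r cosθ, r sinθ); lever angle φ = atan2(r sinθ, d + r cosθ).
Differentiating tanφ: φ̇ = rω(d cosθ + r)/(d² + r² + 2dr cosθ).
d² + r² + 2dr cosθ = |CA|² = 0.0275688 m²;  d cosθ + r = -0.10785 m.
|ω_lever| = |0.0711·11.31·-0.10785| / 0.0275688 = 3.1459 rad/s.

3.15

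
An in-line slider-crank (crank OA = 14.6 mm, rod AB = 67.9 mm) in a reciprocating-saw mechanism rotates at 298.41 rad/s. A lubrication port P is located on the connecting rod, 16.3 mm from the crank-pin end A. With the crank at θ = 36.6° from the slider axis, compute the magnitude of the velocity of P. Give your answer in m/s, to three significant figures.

3.79

ω = 298.4 rad/s.  Crank-pin speed |V_A| = rω = 4.3568 m/s, perpendicular to OA.
Rod angle: sinφ = −(r/L) sinθ ⇒ φ = -7.366°; ω_rod = −rω cosθ/√(L²−r²sin²θ) = -51.941 rad/s.
V_P = V_A + ω_rod × AP, with AP = 0.0163 m along the rod.
Components: V_Px = −rω sinθ − a·ω_rod·sinφ = -2.7062 m/s;  V_Py = rω cosθ + a·ω_rod·cosφ = +2.658 m/s.
|V_P| = √(V_Px² + V_Py²) = 3.7932 m/s.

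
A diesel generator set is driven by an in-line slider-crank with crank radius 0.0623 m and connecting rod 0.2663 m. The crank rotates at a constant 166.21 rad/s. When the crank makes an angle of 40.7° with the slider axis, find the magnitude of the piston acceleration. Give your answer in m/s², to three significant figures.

1370

ω = 166.2 rad/s
x(θ) = r cosθ + √(L² − r² sin²θ); with ω constant, a = ω²·d²x/dθ².
d²x/dθ² = −r cosθ − r²(cos2θ)/√u − r⁴ sin²2θ/(4u^{3/2}),  u = L² − r² sin²θ = 0.0692652 m².
Substituting r = 0.0623 m, L = 0.2663 m, θ = 40.7°: d²x/dθ² = -0.049639 m.
a = ω²·d²x/dθ² = (166.2)²·(-0.049639) = -1371.3 m/s²;  |a| = 1371.3 m/s².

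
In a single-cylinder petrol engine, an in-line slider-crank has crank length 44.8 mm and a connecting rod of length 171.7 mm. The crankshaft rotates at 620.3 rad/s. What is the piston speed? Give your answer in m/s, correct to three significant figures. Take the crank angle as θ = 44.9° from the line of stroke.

23.3

ω = 620.3 rad/s
For an in-line slider-crank, x = r cosθ + √(L² − r² sin²θ), so v = −rω sinθ·[1 + r cosθ/√(L² − r² sin²θ)].
With r = 0.0448 m, L = 0.1717 m, θ = 44.9°: √(L² − r² sin²θ) = 0.16876 m.
v = −0.0448·620.3·0.70587·[1 + 0.0448·0.70834/0.16876] = -23.304 m/s.
|v| = 23.304 m/s.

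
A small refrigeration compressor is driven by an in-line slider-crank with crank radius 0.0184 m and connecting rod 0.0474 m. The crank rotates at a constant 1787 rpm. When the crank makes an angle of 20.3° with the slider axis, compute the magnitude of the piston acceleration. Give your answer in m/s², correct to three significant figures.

800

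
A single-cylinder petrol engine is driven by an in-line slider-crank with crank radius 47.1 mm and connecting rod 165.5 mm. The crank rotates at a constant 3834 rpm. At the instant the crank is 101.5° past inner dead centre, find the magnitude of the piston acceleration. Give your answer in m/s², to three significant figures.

3580

ω = 2π·3834/60 = 401.5 rad/s
x(θ) = r cosθ + √(L² − r² sin²θ); with ω constant, a = ω²·d²x/dθ².
d²x/dθ² = −r cosθ − r²(cos2θ)/√u − r⁴ sin²2θ/(4u^{3/2}),  u = L² − r² sin²θ = 0.02526 m².
Substituting r = 0.0471 m, L = 0.1655 m, θ = 101.5°: d²x/dθ² = +0.022192 m.
a = ω²·d²x/dθ² = (401.5)²·(+0.022192) = +3577.3 m/s²;  |a| = 3577.3 m/s².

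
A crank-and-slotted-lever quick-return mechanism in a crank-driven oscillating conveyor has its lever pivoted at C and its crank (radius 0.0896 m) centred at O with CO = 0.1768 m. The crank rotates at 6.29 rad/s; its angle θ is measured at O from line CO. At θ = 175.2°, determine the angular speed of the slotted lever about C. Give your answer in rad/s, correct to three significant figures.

ω = 6.29 rad/s
Crank pin A relative to C: A = (d + r cosθ, r sinθ); lever angle φ = atan2(r sinθ, d + r cosθ).
Differentiating tanφ: φ̇ = rω(d cosθ + r)/(d² + r² + 2dr cosθ).
d² + r² + 2dr cosθ = |CA|² = 0.00771496 m²;  d cosθ + r = -0.08658 m.
|ω_lever| = |0.0896·6.29·-0.08658| / 0.00771496 = 6.3247 rad/s.

6.32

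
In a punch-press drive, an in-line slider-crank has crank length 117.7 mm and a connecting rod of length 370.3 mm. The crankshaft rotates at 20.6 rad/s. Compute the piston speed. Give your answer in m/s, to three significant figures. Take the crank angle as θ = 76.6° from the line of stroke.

ω = 20.6 rad/s
For an in-line slider-crank, x = r cosθ + √(L² − r² sin²θ), so v = −rω sinθ·[1 + r cosθ/√(L² − r² sin²θ)].
With r = 0.1177 m, L = 0.3703 m, θ = 76.6°: √(L² − r² sin²θ) = 0.35215 m.
v = −0.1177·20.6·0.97278·[1 + 0.1177·0.23175/0.35215] = -2.5413 m/s.
|v| = 2.5413 m/s.

2.54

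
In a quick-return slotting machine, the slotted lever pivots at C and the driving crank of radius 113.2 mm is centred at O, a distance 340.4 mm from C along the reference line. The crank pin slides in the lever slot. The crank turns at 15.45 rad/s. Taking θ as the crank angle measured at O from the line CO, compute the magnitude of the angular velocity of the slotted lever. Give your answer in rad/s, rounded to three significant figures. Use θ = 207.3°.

5.50

ω = 15.45 rad/s
Crank pin A relative to C: A = (d + r cosθ, r sinθ); lever angle φ = atan2(r sinθ, d + r cosθ).
Differentiating tanφ: φ̇ = rω(d cosθ + r)/(d² + r² + 2dr cosθ).
d² + r² + 2dr cosθ = |CA|² = 0.0602037 m²;  d cosθ + r = -0.18929 m.
|ω_lever| = |0.1132·15.45·-0.18929| / 0.0602037 = 5.4988 rad/s.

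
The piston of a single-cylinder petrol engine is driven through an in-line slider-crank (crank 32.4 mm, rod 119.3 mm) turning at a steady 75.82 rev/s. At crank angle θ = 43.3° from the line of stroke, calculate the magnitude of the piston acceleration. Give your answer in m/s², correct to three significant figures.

5510

ω = 2π·75.8 = 476.4 rad/s
x(θ) = r cosθ + √(L² − r² sin²θ); with ω constant, a = ω²·d²x/dθ².
d²x/dθ² = −r cosθ − r²(cos2θ)/√u − r⁴ sin²2θ/(4u^{3/2}),  u = L² − r² sin²θ = 0.0137387 m².
Substituting r = 0.0324 m, L = 0.1193 m, θ = 43.3°: d²x/dθ² = -0.024281 m.
a = ω²·d²x/dθ² = (476.4)²·(-0.024281) = -5510.6 m/s²;  |a| = 5510.6 m/s².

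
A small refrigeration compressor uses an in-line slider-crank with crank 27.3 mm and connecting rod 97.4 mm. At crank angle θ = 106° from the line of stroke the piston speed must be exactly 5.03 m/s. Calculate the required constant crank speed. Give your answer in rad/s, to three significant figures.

208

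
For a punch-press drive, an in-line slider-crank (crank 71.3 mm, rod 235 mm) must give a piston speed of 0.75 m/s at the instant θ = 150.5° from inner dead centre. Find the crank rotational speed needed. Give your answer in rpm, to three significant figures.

For an in-line slider-crank, |v_piston| = rω|sinθ|·[1 + r cosθ/√(L² − r² sin²θ)].
With r = 0.0713 m, L = 0.235 m, θ = 150.5°: the bracketed kinematic factor |dx/dθ| = 0.025733 m.
ω = v/|dx/dθ| = 0.75/0.025733 = 29.145 rad/s.
N = 60ω/(2π) = 278.32 rpm.

278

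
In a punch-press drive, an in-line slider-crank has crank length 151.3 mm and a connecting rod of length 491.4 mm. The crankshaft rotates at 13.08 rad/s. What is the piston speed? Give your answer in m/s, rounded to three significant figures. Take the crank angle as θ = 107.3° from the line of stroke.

1.71

ω = 13.08 rad/s
For an in-line slider-crank, x = r cosθ + √(L² − r² sin²θ), so v = −rω sinθ·[1 + r cosθ/√(L² − r² sin²θ)].
With r = 0.1513 m, L = 0.4914 m, θ = 107.3°: √(L² − r² sin²θ) = 0.46969 m.
v = −0.1513·13.08·0.95476·[1 + 0.1513·-0.29737/0.46969] = -1.7085 m/s.
|v| = 1.7085 m/s.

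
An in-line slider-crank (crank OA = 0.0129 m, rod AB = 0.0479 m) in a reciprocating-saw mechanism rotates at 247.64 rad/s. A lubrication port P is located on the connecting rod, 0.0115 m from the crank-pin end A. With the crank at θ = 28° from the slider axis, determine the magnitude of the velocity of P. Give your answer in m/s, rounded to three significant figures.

2.67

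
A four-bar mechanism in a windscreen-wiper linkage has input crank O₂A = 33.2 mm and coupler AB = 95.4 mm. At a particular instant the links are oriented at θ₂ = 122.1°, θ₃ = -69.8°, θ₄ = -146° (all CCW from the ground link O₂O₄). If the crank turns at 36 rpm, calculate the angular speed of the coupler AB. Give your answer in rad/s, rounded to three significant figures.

ω₂ = 3.77 rad/s (from 36 rpm).
Differentiating the loop-closure r₂e^{iθ₂}+r₃e^{iθ₃}=r₁+r₄e^{iθ₄} gives r₂ω₂e^{iθ₂}+r₃ω₃e^{iθ₃}=r₄ω₄e^{iθ₄}.
Eliminating the other unknown: ω₃ = r₂ω₂ sin(θ₄−θ₂) / [r₃ sin(θ₃−θ₄)].
Numerator sine = +0.99945; denominator sine = +0.97113.
Result = 0.0332·3.77·(+0.99945) / (0.0954·(+0.97113)) = +1.3502 rad/s; magnitude 1.3502 rad/s.

1.35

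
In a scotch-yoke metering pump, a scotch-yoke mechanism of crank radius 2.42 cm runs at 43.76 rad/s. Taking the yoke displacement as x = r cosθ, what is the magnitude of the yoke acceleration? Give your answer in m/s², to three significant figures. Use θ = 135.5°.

33.1

ω = 43.76 rad/s
x = r cosθ ⇒ ẍ = −rω² cosθ (ω constant).
|a| = rω²|cosθ| = 0.0242·(43.76)²·|cos 135.5°| = 33.053 m/s².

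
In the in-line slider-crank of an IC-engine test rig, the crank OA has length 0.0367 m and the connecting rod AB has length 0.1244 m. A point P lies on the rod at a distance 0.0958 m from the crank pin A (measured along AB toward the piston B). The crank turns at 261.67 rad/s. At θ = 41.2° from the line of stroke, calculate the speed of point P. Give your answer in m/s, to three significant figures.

7.61

ω = 261.7 rad/s.  Crank-pin speed |V_A| = rω = 9.6033 m/s, perpendicular to OA.
Rod angle: sinφ = −(r/L) sinθ ⇒ φ = -11.205°; ω_rod = −rω cosθ/√(L²−r²sin²θ) = -59.213 rad/s.
V_P = V_A + ω_rod × AP, with AP = 0.0958 m along the rod.
Components: V_Px = −rω sinθ − a·ω_rod·sinφ = -7.4279 m/s;  V_Py = rω cosθ + a·ω_rod·cosφ = +1.6612 m/s.
|V_P| = √(V_Px² + V_Py²) = 7.6114 m/s.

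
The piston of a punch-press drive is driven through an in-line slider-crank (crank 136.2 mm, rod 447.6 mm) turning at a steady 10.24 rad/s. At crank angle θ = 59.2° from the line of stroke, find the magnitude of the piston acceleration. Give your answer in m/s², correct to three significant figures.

ω = 10.24 rad/s
x(θ) = r cosθ + √(L² − r² sin²θ); with ω constant, a = ω²·d²x/dθ².
d²x/dθ² = −r cosθ − r²(cos2θ)/√u − r⁴ sin²2θ/(4u^{3/2}),  u = L² − r² sin²θ = 0.186659 m².
Substituting r = 0.1362 m, L = 0.4476 m, θ = 59.2°: d²x/dθ² = -0.050144 m.
a = ω²·d²x/dθ² = (10.24)²·(-0.050144) = -5.258 m/s²;  |a| = 5.258 m/s².

5.26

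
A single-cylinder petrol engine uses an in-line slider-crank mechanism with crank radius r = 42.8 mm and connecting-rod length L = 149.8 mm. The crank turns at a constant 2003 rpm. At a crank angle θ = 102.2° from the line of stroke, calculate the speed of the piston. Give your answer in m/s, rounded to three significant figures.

ω = 2π·2003/60 = 209.8 rad/s
For an in-line slider-crank, x = r cosθ + √(L² − r² sin²θ), so v = −rω sinθ·[1 + r cosθ/√(L² − r² sin²θ)].
With r = 0.0428 m, L = 0.1498 m, θ = 102.2°: √(L² − r² sin²θ) = 0.14384 m.
v = −0.0428·209.8·0.97742·[1 + 0.0428·-0.21132/0.14384] = -8.223 m/s.
|v| = 8.223 m/s.

8.22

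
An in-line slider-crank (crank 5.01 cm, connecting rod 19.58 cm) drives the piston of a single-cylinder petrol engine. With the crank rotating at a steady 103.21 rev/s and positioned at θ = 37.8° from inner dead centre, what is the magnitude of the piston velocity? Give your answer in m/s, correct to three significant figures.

24.0

ω = 2π·103 = 648.5 rad/s
For an in-line slider-crank, x = r cosθ + √(L² − r² sin²θ), so v = −rω sinθ·[1 + r cosθ/√(L² − r² sin²θ)].
With r = 0.0501 m, L = 0.1958 m, θ = 37.8°: √(L² − r² sin²θ) = 0.19338 m.
v = −0.0501·648.5·0.61291·[1 + 0.0501·0.79016/0.19338] = -23.989 m/s.
|v| = 23.989 m/s.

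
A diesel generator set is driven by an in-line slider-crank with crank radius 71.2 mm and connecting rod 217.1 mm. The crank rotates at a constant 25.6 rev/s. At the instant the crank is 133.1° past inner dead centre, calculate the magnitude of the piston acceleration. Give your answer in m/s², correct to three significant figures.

ω = 2π·25.6 = 160.8 rad/s
x(θ) = r cosθ + √(L² − r² sin²θ); with ω constant, a = ω²·d²x/dθ².
d²x/dθ² = −r cosθ − r²(cos2θ)/√u − r⁴ sin²2θ/(4u^{3/2}),  u = L² − r² sin²θ = 0.0444297 m².
Substituting r = 0.0712 m, L = 0.2171 m, θ = 133.1°: d²x/dθ² = +0.04956 m.
a = ω²·d²x/dθ² = (160.8)²·(+0.04956) = +1282.2 m/s²;  |a| = 1282.2 m/s².

1280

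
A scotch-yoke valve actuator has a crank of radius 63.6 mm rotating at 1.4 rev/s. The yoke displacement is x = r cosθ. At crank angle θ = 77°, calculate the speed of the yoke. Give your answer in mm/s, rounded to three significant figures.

ω = 8.796 rad/s (from 1.4 rev/s).
x = r cosθ ⇒ ẋ = −rω sinθ.
|v| = rω|sinθ| = 0.0636·8.796·|sin 77°| = 0.54512 m/s = 545.12 mm/s.

545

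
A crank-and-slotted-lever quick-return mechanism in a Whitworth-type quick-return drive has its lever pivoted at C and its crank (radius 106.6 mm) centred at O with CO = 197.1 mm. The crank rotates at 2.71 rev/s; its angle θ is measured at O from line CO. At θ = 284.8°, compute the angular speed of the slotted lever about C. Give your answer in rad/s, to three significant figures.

4.67

ω = 17.03 rad/s (from 2.71 rev/s).
Crank pin A relative to C: A = (d + r cosθ, r sinθ); lever angle φ = atan2(r sinθ, d + r cosθ).
Differentiating tanφ: φ̇ = rω(d cosθ + r)/(d² + r² + 2dr cosθ).
d² + r² + 2dr cosθ = |CA|² = 0.0609462 m²;  d cosθ + r = +0.15695 m.
|ω_lever| = |0.1066·17.03·+0.15695| / 0.0609462 = 4.6743 rad/s.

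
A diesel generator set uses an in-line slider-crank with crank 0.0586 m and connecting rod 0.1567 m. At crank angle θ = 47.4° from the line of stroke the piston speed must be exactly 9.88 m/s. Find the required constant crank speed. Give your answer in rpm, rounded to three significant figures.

1730

For an in-line slider-crank, |v_piston| = rω|sinθ|·[1 + r cosθ/√(L² − r² sin²θ)].
With r = 0.0586 m, L = 0.1567 m, θ = 47.4°: the bracketed kinematic factor |dx/dθ| = 0.054493 m.
ω = v/|dx/dθ| = 9.88/0.054493 = 181.31 rad/s.
N = 60ω/(2π) = 1731.4 rpm.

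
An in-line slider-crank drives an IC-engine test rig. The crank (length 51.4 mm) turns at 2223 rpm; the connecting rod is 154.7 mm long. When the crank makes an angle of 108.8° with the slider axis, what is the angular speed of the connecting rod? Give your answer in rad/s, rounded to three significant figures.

ω = 232.8 rad/s (converted from 2223 rpm).
The rod makes angle φ with the slider axis where L sinφ = r sinθ; differentiating, L cosφ·φ̇ = r ω cosθ.
L cosφ = √(L² − r² sin²θ) = 0.14685 m.
|ω_rod| = r ω |cosθ| / √(L² − r² sin²θ) = 0.0514·232.8·0.32227/0.14685 = 26.259 rad/s.

26.3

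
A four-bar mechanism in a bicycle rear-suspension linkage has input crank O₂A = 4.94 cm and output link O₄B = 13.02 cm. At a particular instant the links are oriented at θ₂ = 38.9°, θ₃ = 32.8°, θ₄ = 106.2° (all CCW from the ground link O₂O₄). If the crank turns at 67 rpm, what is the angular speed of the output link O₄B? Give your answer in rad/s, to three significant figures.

0.295

ω₂ = 7.016 rad/s (from 67 rpm).
Differentiating the loop-closure r₂e^{iθ₂}+r₃e^{iθ₃}=r₁+r₄e^{iθ₄} gives r₂ω₂e^{iθ₂}+r₃ω₃e^{iθ₃}=r₄ω₄e^{iθ₄}.
Eliminating the other unknown: ω₄ = r₂ω₂ sin(θ₂−θ₃) / [r₄ sin(θ₄−θ₃)].
Numerator sine = +0.10626; denominator sine = +0.95832.
Result = 0.0494·7.016·(+0.10626) / (0.1302·(+0.95832)) = +0.29518 rad/s; magnitude 0.29518 rad/s.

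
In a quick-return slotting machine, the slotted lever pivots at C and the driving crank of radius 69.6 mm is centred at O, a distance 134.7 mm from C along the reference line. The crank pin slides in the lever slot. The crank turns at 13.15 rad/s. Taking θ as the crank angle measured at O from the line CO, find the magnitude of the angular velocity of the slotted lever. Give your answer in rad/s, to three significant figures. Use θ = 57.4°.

3.93

ω = 13.15 rad/s
Crank pin A relative to C: A = (d + r cosθ, r sinθ); lever angle φ = atan2(r sinθ, d + r cosθ).
Differentiating tanφ: φ̇ = rω(d cosθ + r)/(d² + r² + 2dr cosθ).
d² + r² + 2dr cosθ = |CA|² = 0.0330903 m²;  d cosθ + r = +0.14217 m.
|ω_lever| = |0.0696·13.15·+0.14217| / 0.0330903 = 3.9323 rad/s.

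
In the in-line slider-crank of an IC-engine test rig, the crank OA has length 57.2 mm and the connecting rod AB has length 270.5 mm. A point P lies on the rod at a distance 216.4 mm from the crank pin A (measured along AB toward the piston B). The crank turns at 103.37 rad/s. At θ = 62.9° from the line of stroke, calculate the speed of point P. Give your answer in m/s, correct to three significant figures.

5.70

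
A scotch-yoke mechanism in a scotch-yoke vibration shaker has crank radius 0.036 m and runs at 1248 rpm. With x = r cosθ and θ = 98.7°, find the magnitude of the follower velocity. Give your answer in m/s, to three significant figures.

ω = 130.7 rad/s (from 1248 rpm).
x = r cosθ ⇒ ẋ = −rω sinθ.
|v| = rω|sinθ| = 0.036·130.7·|sin 98.7°| = 4.6507 m/s.

4.65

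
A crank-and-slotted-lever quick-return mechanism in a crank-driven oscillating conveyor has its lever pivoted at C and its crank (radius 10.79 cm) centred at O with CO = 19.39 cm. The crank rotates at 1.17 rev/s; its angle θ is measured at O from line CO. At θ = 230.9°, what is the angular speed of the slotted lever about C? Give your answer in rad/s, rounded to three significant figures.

0.499

ω = 7.351 rad/s (from 1.17 rev/s).
Crank pin A relative to C: A = (d + r cosθ, r sinθ); lever angle φ = atan2(r sinθ, d + r cosθ).
Differentiating tanφ: φ̇ = rω(d cosθ + r)/(d² + r² + 2dr cosθ).
d² + r² + 2dr cosθ = |CA|² = 0.0228499 m²;  d cosθ + r = -0.014388 m.
|ω_lever| = |0.1079·7.351·-0.014388| / 0.0228499 = 0.49947 rad/s.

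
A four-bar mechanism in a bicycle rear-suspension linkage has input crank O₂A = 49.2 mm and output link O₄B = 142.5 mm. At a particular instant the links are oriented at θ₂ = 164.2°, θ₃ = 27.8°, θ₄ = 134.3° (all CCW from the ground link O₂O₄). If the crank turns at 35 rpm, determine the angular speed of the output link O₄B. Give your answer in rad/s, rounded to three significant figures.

0.910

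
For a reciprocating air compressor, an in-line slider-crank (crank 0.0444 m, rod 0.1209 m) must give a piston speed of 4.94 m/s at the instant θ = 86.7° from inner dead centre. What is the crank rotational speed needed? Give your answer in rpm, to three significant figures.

For an in-line slider-crank, |v_piston| = rω|sinθ|·[1 + r cosθ/√(L² − r² sin²θ)].
With r = 0.0444 m, L = 0.1209 m, θ = 86.7°: the bracketed kinematic factor |dx/dθ| = 0.045334 m.
ω = v/|dx/dθ| = 4.94/0.045334 = 108.97 rad/s.
N = 60ω/(2π) = 1040.6 rpm.

1040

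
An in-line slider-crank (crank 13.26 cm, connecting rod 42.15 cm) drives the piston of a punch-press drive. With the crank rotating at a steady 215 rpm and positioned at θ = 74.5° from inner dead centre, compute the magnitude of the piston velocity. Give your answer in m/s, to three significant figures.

ω = 2π·215/60 = 22.51 rad/s
For an in-line slider-crank, x = r cosθ + √(L² − r² sin²θ), so v = −rω sinθ·[1 + r cosθ/√(L² − r² sin²θ)].
With r = 0.1326 m, L = 0.4215 m, θ = 74.5°: √(L² − r² sin²θ) = 0.40167 m.
v = −0.1326·22.51·0.96363·[1 + 0.1326·0.26724/0.40167] = -3.1307 m/s.
|v| = 3.1307 m/s.

3.13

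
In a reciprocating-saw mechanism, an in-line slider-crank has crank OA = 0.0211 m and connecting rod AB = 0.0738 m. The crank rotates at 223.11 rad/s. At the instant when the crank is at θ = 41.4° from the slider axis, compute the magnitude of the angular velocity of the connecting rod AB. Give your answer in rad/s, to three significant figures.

48.7

ω = 223.1 rad/s
The rod makes angle φ with the slider axis where L sinφ = r sinθ; differentiating, L cosφ·φ̇ = r ω cosθ.
L cosφ = √(L² − r² sin²θ) = 0.072469 m.
|ω_rod| = r ω |cosθ| / √(L² − r² sin²θ) = 0.0211·223.1·0.75011/0.072469 = 48.728 rad/s.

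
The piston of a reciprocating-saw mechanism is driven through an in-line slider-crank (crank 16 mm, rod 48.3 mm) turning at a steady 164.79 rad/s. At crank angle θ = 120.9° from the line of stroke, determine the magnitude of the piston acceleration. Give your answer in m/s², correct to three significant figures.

ω = 164.8 rad/s
x(θ) = r cosθ + √(L² − r² sin²θ); with ω constant, a = ω²·d²x/dθ².
d²x/dθ² = −r cosθ − r²(cos2θ)/√u − r⁴ sin²2θ/(4u^{3/2}),  u = L² − r² sin²θ = 0.0021444 m².
Substituting r = 0.016 m, L = 0.0483 m, θ = 120.9°: d²x/dθ² = +0.010701 m.
a = ω²·d²x/dθ² = (164.8)²·(+0.010701) = +290.59 m/s²;  |a| = 290.59 m/s².

291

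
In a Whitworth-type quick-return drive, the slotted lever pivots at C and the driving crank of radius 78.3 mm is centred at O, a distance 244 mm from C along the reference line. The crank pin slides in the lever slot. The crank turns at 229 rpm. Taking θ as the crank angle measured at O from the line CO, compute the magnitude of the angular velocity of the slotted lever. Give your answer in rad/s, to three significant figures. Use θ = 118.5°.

ω = 23.98 rad/s (from 229 rpm).
Crank pin A relative to C: A = (d + r cosθ, r sinθ); lever angle φ = atan2(r sinθ, d + r cosθ).
Differentiating tanφ: φ̇ = rω(d cosθ + r)/(d² + r² + 2dr cosθ).
d² + r² + 2dr cosθ = |CA|² = 0.0474345 m²;  d cosθ + r = -0.038127 m.
|ω_lever| = |0.0783·23.98·-0.038127| / 0.0474345 = 1.5093 rad/s.

1.51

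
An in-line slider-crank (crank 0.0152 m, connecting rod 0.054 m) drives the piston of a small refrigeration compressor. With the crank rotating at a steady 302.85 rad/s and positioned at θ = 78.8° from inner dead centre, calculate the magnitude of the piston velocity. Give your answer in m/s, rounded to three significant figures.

4.77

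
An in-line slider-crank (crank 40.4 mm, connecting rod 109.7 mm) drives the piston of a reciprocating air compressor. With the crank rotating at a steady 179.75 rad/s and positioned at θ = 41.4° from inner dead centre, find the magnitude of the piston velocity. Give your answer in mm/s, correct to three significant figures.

ω = 179.8 rad/s
For an in-line slider-crank, x = r cosθ + √(L² − r² sin²θ), so v = −rω sinθ·[1 + r cosθ/√(L² − r² sin²θ)].
With r = 0.0404 m, L = 0.1097 m, θ = 41.4°: √(L² − r² sin²θ) = 0.1064 m.
v = −0.0404·179.8·0.66131·[1 + 0.0404·0.75011/0.1064] = -6.1702 m/s.
|v| = 6.1702 m/s = 6170.2 mm/s.

6170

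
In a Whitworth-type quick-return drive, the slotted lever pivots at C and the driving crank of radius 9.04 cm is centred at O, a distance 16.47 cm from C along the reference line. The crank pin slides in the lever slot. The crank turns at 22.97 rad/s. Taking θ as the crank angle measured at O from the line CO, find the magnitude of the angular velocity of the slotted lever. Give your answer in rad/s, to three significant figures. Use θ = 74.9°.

6.43

ω = 22.97 rad/s
Crank pin A relative to C: A = (d + r cosθ, r sinθ); lever angle φ = atan2(r sinθ, d + r cosθ).
Differentiating tanφ: φ̇ = rω(d cosθ + r)/(d² + r² + 2dr cosθ).
d² + r² + 2dr cosθ = |CA|² = 0.0430555 m²;  d cosθ + r = +0.13331 m.
|ω_lever| = |0.0904·22.97·+0.13331| / 0.0430555 = 6.4291 rad/s.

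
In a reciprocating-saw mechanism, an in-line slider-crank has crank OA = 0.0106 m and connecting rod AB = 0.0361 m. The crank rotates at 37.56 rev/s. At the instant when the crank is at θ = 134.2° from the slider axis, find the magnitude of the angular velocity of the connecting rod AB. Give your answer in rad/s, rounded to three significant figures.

49.4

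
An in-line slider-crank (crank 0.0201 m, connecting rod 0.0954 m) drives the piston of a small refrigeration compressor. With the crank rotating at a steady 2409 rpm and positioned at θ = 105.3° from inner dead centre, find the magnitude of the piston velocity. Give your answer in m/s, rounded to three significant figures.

4.61

ω = 2π·2409/60 = 252.3 rad/s
For an in-line slider-crank, x = r cosθ + √(L² − r² sin²θ), so v = −rω sinθ·[1 + r cosθ/√(L² − r² sin²θ)].
With r = 0.0201 m, L = 0.0954 m, θ = 105.3°: √(L² − r² sin²θ) = 0.093409 m.
v = −0.0201·252.3·0.96456·[1 + 0.0201·-0.26387/0.093409] = -4.6132 m/s.
|v| = 4.6132 m/s.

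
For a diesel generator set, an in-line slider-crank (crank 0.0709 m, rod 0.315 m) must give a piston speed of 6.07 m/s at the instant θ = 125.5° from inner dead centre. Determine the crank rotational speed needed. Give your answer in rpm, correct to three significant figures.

For an in-line slider-crank, |v_piston| = rω|sinθ|·[1 + r cosθ/√(L² − r² sin²θ)].
With r = 0.0709 m, L = 0.315 m, θ = 125.5°: the bracketed kinematic factor |dx/dθ| = 0.050046 m.
ω = v/|dx/dθ| = 6.07/0.050046 = 121.29 rad/s.
N = 60ω/(2π) = 1158.2 rpm.

1160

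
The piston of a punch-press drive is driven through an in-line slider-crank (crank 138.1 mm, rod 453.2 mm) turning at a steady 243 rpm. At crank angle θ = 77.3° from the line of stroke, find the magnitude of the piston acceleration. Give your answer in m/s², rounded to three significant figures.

5.99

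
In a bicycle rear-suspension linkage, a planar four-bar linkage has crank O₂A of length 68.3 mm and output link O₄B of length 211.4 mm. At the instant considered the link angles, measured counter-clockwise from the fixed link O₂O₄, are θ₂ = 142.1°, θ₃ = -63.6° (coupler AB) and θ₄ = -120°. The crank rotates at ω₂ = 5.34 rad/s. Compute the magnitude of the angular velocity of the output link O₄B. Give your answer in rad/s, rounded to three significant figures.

0.898

ω₂ = 5.34 rad/s
Differentiating the loop-closure r₂e^{iθ₂}+r₃e^{iθ₃}=r₁+r₄e^{iθ₄} gives r₂ω₂e^{iθ₂}+r₃ω₃e^{iθ₃}=r₄ω₄e^{iθ₄}.
Eliminating the other unknown: ω₄ = r₂ω₂ sin(θ₂−θ₃) / [r₄ sin(θ₄−θ₃)].
Numerator sine = -0.43366; denominator sine = -0.83292.
Result = 0.0683·5.34·(-0.43366) / (0.2114·(-0.83292)) = +0.89826 rad/s; magnitude 0.89826 rad/s.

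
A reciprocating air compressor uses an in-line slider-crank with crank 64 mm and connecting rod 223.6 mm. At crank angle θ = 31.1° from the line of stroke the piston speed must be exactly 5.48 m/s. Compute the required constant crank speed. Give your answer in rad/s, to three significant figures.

For an in-line slider-crank, |v_piston| = rω|sinθ|·[1 + r cosθ/√(L² − r² sin²θ)].
With r = 0.064 m, L = 0.2236 m, θ = 31.1°: the bracketed kinematic factor |dx/dθ| = 0.04125 m.
ω = v/|dx/dθ| = 5.48/0.04125 = 132.85 rad/s.

133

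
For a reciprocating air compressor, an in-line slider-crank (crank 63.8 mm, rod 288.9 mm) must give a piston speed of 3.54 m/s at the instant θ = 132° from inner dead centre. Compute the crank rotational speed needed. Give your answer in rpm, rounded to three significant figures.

For an in-line slider-crank, |v_piston| = rω|sinθ|·[1 + r cosθ/√(L² − r² sin²θ)].
With r = 0.0638 m, L = 0.2889 m, θ = 132°: the bracketed kinematic factor |dx/dθ| = 0.04031 m.
ω = v/|dx/dθ| = 3.54/0.04031 = 87.819 rad/s.
N = 60ω/(2π) = 838.61 rpm.

839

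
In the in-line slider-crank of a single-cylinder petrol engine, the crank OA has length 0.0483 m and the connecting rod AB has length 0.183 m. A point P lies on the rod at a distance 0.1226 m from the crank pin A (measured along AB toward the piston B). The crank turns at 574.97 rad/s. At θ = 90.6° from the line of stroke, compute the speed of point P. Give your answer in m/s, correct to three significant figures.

27.7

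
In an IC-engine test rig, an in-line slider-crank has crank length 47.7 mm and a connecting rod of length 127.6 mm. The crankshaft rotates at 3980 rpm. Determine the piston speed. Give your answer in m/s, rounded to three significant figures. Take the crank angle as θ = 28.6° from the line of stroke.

ω = 2π·3980/60 = 416.8 rad/s
For an in-line slider-crank, x = r cosθ + √(L² − r² sin²θ), so v = −rω sinθ·[1 + r cosθ/√(L² − r² sin²θ)].
With r = 0.0477 m, L = 0.1276 m, θ = 28.6°: √(L² − r² sin²θ) = 0.12554 m.
v = −0.0477·416.8·0.47869·[1 + 0.0477·0.87798/0.12554] = -12.691 m/s.
|v| = 12.691 m/s.

12.7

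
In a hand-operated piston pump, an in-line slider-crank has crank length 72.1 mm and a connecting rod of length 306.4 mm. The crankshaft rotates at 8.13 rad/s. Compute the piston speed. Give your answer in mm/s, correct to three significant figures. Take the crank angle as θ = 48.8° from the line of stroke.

ω = 8.13 rad/s
For an in-line slider-crank, x = r cosθ + √(L² − r² sin²θ), so v = −rω sinθ·[1 + r cosθ/√(L² − r² sin²θ)].
With r = 0.0721 m, L = 0.3064 m, θ = 48.8°: √(L² − r² sin²θ) = 0.30156 m.
v = −0.0721·8.13·0.75241·[1 + 0.0721·0.65869/0.30156] = -0.5105 m/s.
|v| = 0.5105 m/s = 510.5 mm/s.

511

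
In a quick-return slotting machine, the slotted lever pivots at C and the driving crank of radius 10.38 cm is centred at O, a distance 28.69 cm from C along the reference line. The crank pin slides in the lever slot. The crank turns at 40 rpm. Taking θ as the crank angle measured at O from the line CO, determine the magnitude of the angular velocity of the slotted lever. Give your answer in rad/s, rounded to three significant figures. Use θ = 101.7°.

0.245

ω = 4.189 rad/s (from 40 rpm).
Crank pin A relative to C: A = (d + r cosθ, r sinθ); lever angle φ = atan2(r sinθ, d + r cosθ).
Differentiating tanφ: φ̇ = rω(d cosθ + r)/(d² + r² + 2dr cosθ).
d² + r² + 2dr cosθ = |CA|² = 0.0810079 m²;  d cosθ + r = +0.04562 m.
|ω_lever| = |0.1038·4.189·+0.04562| / 0.0810079 = 0.24486 rad/s.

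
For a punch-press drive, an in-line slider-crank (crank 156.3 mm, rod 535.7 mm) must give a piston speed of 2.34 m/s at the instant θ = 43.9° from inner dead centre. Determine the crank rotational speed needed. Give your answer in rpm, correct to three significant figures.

For an in-line slider-crank, |v_piston| = rω|sinθ|·[1 + r cosθ/√(L² − r² sin²θ)].
With r = 0.1563 m, L = 0.5357 m, θ = 43.9°: the bracketed kinematic factor |dx/dθ| = 0.13164 m.
ω = v/|dx/dθ| = 2.34/0.13164 = 17.775 rad/s.
N = 60ω/(2π) = 169.74 rpm.

170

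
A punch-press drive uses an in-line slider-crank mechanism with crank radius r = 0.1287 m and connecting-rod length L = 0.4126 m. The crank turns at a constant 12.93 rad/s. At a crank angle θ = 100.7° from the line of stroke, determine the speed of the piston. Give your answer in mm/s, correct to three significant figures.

1540

ω = 12.93 rad/s
For an in-line slider-crank, x = r cosθ + √(L² − r² sin²θ), so v = −rω sinθ·[1 + r cosθ/√(L² − r² sin²θ)].
With r = 0.1287 m, L = 0.4126 m, θ = 100.7°: √(L² − r² sin²θ) = 0.39274 m.
v = −0.1287·12.93·0.98261·[1 + 0.1287·-0.18567/0.39274] = -1.5357 m/s.
|v| = 1.5357 m/s = 1535.7 mm/s.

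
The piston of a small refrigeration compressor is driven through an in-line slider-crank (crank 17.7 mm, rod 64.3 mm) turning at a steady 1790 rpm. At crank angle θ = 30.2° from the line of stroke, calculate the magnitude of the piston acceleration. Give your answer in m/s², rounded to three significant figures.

625

ω = 2π·1790/60 = 187.4 rad/s
x(θ) = r cosθ + √(L² − r² sin²θ); with ω constant, a = ω²·d²x/dθ².
d²x/dθ² = −r cosθ − r²(cos2θ)/√u − r⁴ sin²2θ/(4u^{3/2}),  u = L² − r² sin²θ = 0.00405522 m².
Substituting r = 0.0177 m, L = 0.0643 m, θ = 30.2°: d²x/dθ² = -0.0178 m.
a = ω²·d²x/dθ² = (187.4)²·(-0.0178) = -625.42 m/s²;  |a| = 625.42 m/s².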